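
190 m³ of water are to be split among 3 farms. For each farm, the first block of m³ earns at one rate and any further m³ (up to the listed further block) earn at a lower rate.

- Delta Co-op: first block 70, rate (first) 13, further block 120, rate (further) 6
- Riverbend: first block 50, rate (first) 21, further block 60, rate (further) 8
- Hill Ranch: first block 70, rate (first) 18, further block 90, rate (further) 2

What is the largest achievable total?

Order all 6 blocks by rate: Riverbend/tier1 21 > Hill Ranch/tier1 18 > Delta Co-op/tier1 13 > Riverbend/tier2 8 > Delta Co-op/tier2 6 > Hill Ranch/tier2 2.
Riverbend/tier1 (21): +50 ; 140 left.
Hill Ranch tier1 at 18: fill all 70 ; 70 left.
Delta Co-op/tier1 (13): +70 ; 0 left.
Total = 21×50 + 18×70 + 13×70 = 3220.

3220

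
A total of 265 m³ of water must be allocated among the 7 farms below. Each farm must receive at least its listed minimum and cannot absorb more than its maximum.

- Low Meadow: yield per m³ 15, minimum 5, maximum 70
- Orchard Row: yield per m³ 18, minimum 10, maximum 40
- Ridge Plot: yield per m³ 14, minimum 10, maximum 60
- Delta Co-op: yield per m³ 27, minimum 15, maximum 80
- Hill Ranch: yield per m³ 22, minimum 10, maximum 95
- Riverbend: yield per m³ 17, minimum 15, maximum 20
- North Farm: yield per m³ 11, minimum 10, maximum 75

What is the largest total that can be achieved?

Meeting every minimum uses 5+10+10+15+10+15+10 = 75 m³, leaving 190.
Highest yield per m³ first: Delta Co-op 27 > Hill Ranch 22 > Orchard Row 18 > Riverbend 17 > Low Meadow 15 > Ridge Plot 14 > North Farm 11.
Delta Co-op: +65 to 80 (cap) ; 125 left.
Hill Ranch takes 85 more to reach its cap of 95 ; 40 left.
Give Orchard Row 30 more to hit its cap of 40 ; 10 left.
Give Riverbend 5 more to hit its cap of 20 ; 5 left.
Low Meadow: +5 (room for 65) → 10. Pool exhausted.
Total = 15×10 + 18×40 + 14×10 + 27×80 + 22×95 + 17×20 + 11×10 = 5710.

5710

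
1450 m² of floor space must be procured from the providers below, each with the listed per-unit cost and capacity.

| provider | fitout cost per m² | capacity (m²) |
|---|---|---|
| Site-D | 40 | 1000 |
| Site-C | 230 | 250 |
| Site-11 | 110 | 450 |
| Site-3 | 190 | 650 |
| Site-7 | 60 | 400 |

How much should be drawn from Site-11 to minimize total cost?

50

Use providers in increasing cost order.
Take 1000 from Site-D at 40 ; need 450 more.
Take 400 from Site-7 at 60 ; need 50 more.
Site-11 (110): take the remaining 50 ; done.
Site-3, Site-C: unused.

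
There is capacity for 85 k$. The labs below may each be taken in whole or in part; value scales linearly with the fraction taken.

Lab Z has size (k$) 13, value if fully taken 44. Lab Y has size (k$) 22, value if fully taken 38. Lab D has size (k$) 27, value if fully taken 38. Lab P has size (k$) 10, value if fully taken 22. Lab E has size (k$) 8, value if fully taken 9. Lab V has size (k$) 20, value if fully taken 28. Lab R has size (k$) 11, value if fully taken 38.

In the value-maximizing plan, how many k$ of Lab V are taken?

2

Sort by value density: Lab R 38/11≈3.45, Lab Z 44/13≈3.38, Lab P 22/10≈2.2, Lab Y 38/22≈1.73, Lab D 38/27≈1.41, Lab V 28/20≈1.4, Lab E 9/8≈1.12.
Lab R: take in full, 11 k$ for value 38 — 74 left.
Lab Z: take in full, 13 k$ for value 44 — 61 left.
All 10 k$ of Lab P fit (value 22) — 51 remain.
Lab Y: take in full, 22 k$ for value 38 — 29 left.
All 27 k$ of Lab D fit (value 38) — 2 remain.
2 k$ left: a 2/20 share of Lab V gives 28×2/20 = 2.8.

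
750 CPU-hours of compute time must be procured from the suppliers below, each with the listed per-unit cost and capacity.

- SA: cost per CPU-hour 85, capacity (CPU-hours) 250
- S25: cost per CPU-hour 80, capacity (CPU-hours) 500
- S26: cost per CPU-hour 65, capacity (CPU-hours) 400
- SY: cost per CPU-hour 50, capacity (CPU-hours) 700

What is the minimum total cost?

Use suppliers in increasing cost order.
SY at 50: take all 700 CPU-hours — 50 still needed.
S26 (65): take the remaining 50 — done.
S25, SA: unused.
Cost = 700×50 + 50×65 = 38250.

38250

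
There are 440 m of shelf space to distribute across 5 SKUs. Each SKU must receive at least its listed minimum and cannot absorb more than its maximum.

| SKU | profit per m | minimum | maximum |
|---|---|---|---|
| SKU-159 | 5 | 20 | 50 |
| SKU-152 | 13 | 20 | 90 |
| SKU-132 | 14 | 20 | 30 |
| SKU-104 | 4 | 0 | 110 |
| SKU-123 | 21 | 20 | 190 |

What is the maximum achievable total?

Meeting every minimum uses 20+20+20+0+20 = 80 m, leaving 360.
Rank by profit per m: SKU-123 21 > SKU-132 14 > SKU-152 13 > SKU-159 5 > SKU-104 4.
Give SKU-123 170 more to hit its cap of 190 ; 190 left.
SKU-132: +10 to 30 (cap) ; 180 left.
Give SKU-152 70 more to hit its cap of 90 ; 110 left.
SKU-159: +30 to 50 (cap) ; 80 left.
SKU-104 has room for 110 more but only 80 remain, so it gets 80.
Total = 5×50 + 13×90 + 14×30 + 4×80 + 21×190 = 6150.

6150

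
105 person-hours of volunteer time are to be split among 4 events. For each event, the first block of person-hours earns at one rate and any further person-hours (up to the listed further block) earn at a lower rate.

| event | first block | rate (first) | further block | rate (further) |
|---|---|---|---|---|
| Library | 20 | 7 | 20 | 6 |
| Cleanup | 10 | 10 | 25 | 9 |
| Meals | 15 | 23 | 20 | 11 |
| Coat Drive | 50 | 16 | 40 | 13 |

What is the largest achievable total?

Order all 8 blocks by rate: Meals/T1 23 > Coat Drive/T1 16 > Coat Drive/T2 13 > Meals/T2 11 > Cleanup/T1 10 > Cleanup/T2 9 > Library/T1 7 > Library/T2 6.
Meals T1 at 23: fill all 15 ; 90 left.
Coat Drive/T1 (16): +50 ; 40 left.
Fill Coat Drive T2 block (40 at 13) ; 0 left.
Total = 23×15 + 16×50 + 13×40 = 1665.

1665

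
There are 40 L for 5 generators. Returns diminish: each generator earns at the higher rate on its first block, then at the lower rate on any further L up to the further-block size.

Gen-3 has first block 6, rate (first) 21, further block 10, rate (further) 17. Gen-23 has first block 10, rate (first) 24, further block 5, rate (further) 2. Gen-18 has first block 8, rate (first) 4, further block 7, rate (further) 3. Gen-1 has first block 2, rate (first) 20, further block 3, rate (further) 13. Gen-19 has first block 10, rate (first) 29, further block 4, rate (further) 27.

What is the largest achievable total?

940

Rank every tier by rate: Gen-19/tier1 29 > Gen-19/tier2 27 > Gen-23/tier1 24 > Gen-3/tier1 21 > Gen-1/tier1 20 > Gen-3/tier2 17 > Gen-1/tier2 13 > Gen-18/tier1 4 > Gen-18/tier2 3 > Gen-23/tier2 2.
Gen-19 tier1 at 29: fill all 10 — 30 left.
Fill Gen-19 tier2 block (4 at 27) — 26 left.
Fill Gen-23 tier1 block (10 at 24) — 16 left.
Gen-3 tier1 at 21: fill all 6 — 10 left.
Fill Gen-1 tier1 block (2 at 20) — 8 left.
Gen-3 tier2 at 17: only 8 left, fill 8.
Total = 29×10 + 27×4 + 24×10 + 21×6 + 20×2 + 17×8 = 940.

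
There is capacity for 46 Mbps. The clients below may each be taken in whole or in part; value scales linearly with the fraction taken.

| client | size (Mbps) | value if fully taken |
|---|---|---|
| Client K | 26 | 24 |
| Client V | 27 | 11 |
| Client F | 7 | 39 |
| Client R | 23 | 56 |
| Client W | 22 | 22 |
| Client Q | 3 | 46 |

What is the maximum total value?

Best value per unit of size first: Client Q 46/3≈15.3, Client F 39/7≈5.57, Client R 56/23≈2.43, Client W 22/22≈1, Client K 24/26≈0.923, Client V 11/27≈0.407.
Take all of Client Q (3 Mbps, value 46) ; 43 Mbps left.
Client F: take in full, 7 Mbps for value 39 ; 36 left.
Client R: take in full, 23 Mbps for value 56 ; 13 left.
13 Mbps left: a 13/22 share of Client W gives 22×13/22 = 13.
Total value = 154.

154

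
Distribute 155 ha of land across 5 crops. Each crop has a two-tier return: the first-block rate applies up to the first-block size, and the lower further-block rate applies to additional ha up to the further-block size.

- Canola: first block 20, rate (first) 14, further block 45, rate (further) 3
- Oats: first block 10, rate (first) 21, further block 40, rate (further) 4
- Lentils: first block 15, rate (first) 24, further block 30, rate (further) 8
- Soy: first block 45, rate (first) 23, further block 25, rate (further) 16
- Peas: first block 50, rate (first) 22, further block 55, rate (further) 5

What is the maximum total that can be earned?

3245

Rank every tier by rate: Lentils/tier1 24 > Soy/tier1 23 > Peas/tier1 22 > Oats/tier1 21 > Soy/tier2 16 > Canola/tier1 14 > Lentils/tier2 8 > Peas/tier2 5 > Oats/tier2 4 > Canola/tier2 3.
Fill Lentils tier1 block (15 at 24) ; 140 left.
Soy/tier1 (23): +45 ; 95 left.
Fill Peas tier1 block (50 at 22) ; 45 left.
Fill Oats tier1 block (10 at 21) ; 35 left.
Soy tier2 at 16: fill all 25 ; 10 left.
Canola tier1 at 14: only 10 left, fill 10.
Total = 24×15 + 23×45 + 22×50 + 21×10 + 16×25 + 14×10 = 3245.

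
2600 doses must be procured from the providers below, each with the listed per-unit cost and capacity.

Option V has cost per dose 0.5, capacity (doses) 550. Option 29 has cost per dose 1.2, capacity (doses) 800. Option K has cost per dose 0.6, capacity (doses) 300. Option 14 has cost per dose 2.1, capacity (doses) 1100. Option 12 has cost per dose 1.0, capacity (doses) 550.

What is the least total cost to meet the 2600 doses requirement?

Use providers in increasing cost order.
Option V (0.5): use full 550 ; 2050 doses to go.
Option K (0.6): use full 300 ; 1750 doses to go.
Take 550 from Option 12 at 1.0 ; need 1200 more.
Take 800 from Option 29 at 1.2 ; need 400 more.
Option 14 (2.1): take the remaining 400 ; done.
Cost = 550×0.5 + 300×0.6 + 550×1.0 + 800×1.2 + 400×2.1 = 2805.

2805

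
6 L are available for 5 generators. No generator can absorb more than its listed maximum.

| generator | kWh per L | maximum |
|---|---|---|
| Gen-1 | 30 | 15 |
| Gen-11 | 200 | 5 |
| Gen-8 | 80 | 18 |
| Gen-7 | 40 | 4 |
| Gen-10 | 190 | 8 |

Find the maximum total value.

1190

Highest kWh per L first: Gen-11 200 > Gen-10 190 > Gen-8 80 > Gen-7 40 > Gen-1 30.
Give Gen-11 5 to hit its cap of 5 → 1 left.
Only 1 left; Gen-10 takes them to reach 1.
Total = 200×5 + 190×1 = 1190.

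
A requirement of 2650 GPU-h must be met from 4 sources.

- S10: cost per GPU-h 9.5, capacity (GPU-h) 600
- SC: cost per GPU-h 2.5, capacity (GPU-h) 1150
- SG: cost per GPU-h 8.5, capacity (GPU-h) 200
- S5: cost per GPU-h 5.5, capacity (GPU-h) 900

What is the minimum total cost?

Use sources in increasing cost order.
Take 1150 from SC at 2.5 → need 1500 more.
S5 at 5.5: take all 900 GPU-h → 600 still needed.
SG (8.5): use full 200 → 400 GPU-h to go.
S10 (9.5): take the remaining 400 → done.
Cost = 1150×2.5 + 900×5.5 + 200×8.5 + 400×9.5 = 13325.

13325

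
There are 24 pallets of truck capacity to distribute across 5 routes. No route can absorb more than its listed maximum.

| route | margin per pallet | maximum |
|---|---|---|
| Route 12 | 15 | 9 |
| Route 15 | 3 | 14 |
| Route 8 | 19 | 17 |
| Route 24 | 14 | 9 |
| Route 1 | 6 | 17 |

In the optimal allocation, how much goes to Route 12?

Order the routes by margin per pallet: Route 8 19 > Route 12 15 > Route 24 14 > Route 1 6 > Route 15 3.
Give Route 8 17 to hit its cap of 17 — 7 left.
Route 12: +7 (room for 9) → 7. Pool exhausted.

7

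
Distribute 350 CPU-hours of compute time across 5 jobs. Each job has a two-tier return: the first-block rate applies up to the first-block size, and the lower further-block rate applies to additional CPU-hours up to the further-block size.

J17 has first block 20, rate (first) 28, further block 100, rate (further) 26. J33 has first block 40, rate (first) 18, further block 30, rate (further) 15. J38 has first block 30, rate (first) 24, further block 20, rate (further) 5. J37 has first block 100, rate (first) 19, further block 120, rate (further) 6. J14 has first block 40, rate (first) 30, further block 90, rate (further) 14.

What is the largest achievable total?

8000

Order all 10 blocks by rate: J14/tier1 30 > J17/tier1 28 > J17/tier2 26 > J38/tier1 24 > J37/tier1 19 > J33/tier1 18 > J33/tier2 15 > J14/tier2 14 > J37/tier2 6 > J38/tier2 5.
Fill J14 tier1 block (40 at 30) ; 310 left.
J17/tier1 (28): +20 ; 290 left.
J17 tier2 at 26: fill all 100 ; 190 left.
J38/tier1 (24): +30 ; 160 left.
J37/tier1 (19): +100 ; 60 left.
J33 tier1 at 18: fill all 40 ; 20 left.
J33 tier2 at 15: only 20 left, fill 20.
Total = 30×40 + 28×20 + 26×100 + 24×30 + 19×100 + 18×40 + 15×20 = 8000.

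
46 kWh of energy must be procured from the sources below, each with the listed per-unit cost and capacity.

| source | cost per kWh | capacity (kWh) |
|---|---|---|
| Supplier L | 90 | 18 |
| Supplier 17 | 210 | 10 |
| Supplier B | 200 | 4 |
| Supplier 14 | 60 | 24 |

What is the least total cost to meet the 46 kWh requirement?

3860

Cheapest first:
Supplier 14 (60): use full 24 — 22 kWh to go.
Supplier L at 90: take all 18 kWh — 4 still needed.
Supplier B at 200: take all 4 kWh — 0 still needed.
Supplier 17: unused.
Cost = 24×60 + 18×90 + 4×200 = 3860.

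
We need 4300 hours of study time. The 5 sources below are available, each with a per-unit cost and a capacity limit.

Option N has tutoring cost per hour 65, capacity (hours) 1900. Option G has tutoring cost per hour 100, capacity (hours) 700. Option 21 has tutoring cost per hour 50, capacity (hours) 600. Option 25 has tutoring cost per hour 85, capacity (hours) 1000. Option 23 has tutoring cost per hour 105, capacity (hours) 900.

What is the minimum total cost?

Cheapest first:
Option 21 at 50: take all 600 hours — 3700 still needed.
Option N at 65: take all 1900 hours — 1800 still needed.
Option 25 (85): use full 1000 — 800 hours to go.
Option G at 100: take all 700 hours — 100 still needed.
Option 23 at 105: take 100 of its 900 — requirement met.
Cost = 600×50 + 1900×65 + 1000×85 + 700×100 + 100×105 = 319000.

319000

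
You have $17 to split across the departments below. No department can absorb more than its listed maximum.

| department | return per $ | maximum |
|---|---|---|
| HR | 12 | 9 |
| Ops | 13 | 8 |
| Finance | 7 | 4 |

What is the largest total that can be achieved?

212

Highest return per $ first: Ops 13 > HR 12 > Finance 7.
Ops: +8 to 8 (cap) → 9 left.
HR takes 9 to reach its cap of 9 → 0 left.
Total = 12×9 + 13×8 = 212.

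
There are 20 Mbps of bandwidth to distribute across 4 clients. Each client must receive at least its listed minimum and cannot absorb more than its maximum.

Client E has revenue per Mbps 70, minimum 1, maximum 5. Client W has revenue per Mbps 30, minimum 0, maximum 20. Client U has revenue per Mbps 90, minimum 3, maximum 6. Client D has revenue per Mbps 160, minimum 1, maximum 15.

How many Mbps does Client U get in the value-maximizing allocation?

4

Meeting every minimum uses 1+0+3+1 = 5 Mbps, leaving 15.
Order the clients by revenue per Mbps: Client D 160 > Client U 90 > Client E 70 > Client W 30.
Client D takes 14 more to reach its cap of 15 — 1 left.
Only 1 left; Client U takes them to reach 4.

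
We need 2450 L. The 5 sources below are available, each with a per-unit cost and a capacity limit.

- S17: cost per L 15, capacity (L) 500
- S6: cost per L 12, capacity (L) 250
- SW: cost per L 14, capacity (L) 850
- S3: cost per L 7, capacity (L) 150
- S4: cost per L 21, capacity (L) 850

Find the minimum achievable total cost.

38150

Cheapest first:
Take 150 from S3 at 7 → need 2300 more.
S6 (12): use full 250 → 2050 L to go.
SW at 14: take all 850 L → 1200 still needed.
S17 at 15: take all 500 L → 700 still needed.
S4 (21): take the remaining 700 → done.
Cost = 150×7 + 250×12 + 850×14 + 500×15 + 700×21 = 38150.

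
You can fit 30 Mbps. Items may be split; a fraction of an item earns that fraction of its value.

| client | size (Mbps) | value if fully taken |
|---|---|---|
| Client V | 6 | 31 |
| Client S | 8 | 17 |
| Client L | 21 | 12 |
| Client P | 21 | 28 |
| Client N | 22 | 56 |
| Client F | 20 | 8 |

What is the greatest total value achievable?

Sort by value density: Client V 31/6≈5.17, Client N 56/22≈2.55, Client S 17/8≈2.12, Client P 28/21≈1.33, Client L 12/21≈0.571, Client F 8/20≈0.4.
All 6 Mbps of Client V fit (value 31) — 24 remain.
Take all of Client N (22 Mbps, value 56) — 2 Mbps left.
Fill the last 2 Mbps with part of Client S: 2/8 of it earns 4.25.
Total value = 91.25.

91.25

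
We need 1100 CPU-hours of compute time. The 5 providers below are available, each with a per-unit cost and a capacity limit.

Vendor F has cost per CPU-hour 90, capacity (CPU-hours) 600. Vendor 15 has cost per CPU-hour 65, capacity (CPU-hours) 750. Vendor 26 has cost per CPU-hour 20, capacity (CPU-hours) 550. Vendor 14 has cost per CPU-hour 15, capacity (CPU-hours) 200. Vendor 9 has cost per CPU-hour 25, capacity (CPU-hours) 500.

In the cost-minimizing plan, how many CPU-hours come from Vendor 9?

350

Fill from the cheapest provider first.
Take 200 from Vendor 14 at 15 ; need 900 more.
Vendor 26 at 20: take all 550 CPU-hours ; 350 still needed.
Vendor 9 (25): take the remaining 350 ; done.
Vendor 15, Vendor F: unused.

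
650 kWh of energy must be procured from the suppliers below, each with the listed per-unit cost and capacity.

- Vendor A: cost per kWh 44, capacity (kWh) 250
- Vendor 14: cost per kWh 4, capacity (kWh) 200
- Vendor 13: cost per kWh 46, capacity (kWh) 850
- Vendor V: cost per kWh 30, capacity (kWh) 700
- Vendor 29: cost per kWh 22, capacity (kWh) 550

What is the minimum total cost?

Fill from the cheapest supplier first.
Vendor 14 at 4: take all 200 kWh ; 450 still needed.
Take 450 from Vendor 29 at 22 to finish.
Vendor V, Vendor A, Vendor 13: unused.
Cost = 200×4 + 450×22 = 10700.

10700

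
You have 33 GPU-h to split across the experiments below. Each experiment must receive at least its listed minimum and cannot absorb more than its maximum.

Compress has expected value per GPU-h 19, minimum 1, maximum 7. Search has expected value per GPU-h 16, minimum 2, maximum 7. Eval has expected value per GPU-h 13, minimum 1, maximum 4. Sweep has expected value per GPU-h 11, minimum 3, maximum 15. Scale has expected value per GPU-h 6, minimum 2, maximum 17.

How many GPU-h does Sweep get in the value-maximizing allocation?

Meeting every minimum uses 1+2+1+3+2 = 9 GPU-h, leaving 24.
Rank by expected value per GPU-h: Compress 19 > Search 16 > Eval 13 > Sweep 11 > Scale 6.
Compress: +6 to 7 (cap) — 18 left.
Search: +5 to 7 (cap) — 13 left.
Give Eval 3 more to hit its cap of 4 — 10 left.
Only 10 left; Sweep takes them to reach 13.

13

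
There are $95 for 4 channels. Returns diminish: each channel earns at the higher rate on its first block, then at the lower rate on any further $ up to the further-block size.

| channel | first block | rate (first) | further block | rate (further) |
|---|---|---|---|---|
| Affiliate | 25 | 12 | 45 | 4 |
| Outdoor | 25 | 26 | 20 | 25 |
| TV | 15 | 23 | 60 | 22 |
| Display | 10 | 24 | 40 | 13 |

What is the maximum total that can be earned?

Treat each block as its own option and order by rate: Outdoor/T1 26 > Outdoor/T2 25 > Display/T1 24 > TV/T1 23 > TV/T2 22 > Display/T2 13 > Affiliate/T1 12 > Affiliate/T2 4.
Outdoor/T1 (26): +25 — 70 left.
Fill Outdoor T2 block (20 at 25) — 50 left.
Display/T1 (24): +10 — 40 left.
Fill TV T1 block (15 at 23) — 25 left.
25 remain; put them into TV T2 at 22.
Total = 26×25 + 25×20 + 24×10 + 23×15 + 22×25 = 2285.

2285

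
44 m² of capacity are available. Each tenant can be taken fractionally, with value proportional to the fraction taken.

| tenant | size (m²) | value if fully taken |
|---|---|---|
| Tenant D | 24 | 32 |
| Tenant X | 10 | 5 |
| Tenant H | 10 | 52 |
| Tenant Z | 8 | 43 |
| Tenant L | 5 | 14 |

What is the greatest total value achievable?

137

Best value per unit of size first: Tenant Z 43/8≈5.38, Tenant H 52/10≈5.2, Tenant L 14/5≈2.8, Tenant D 32/24≈1.33, Tenant X 5/10≈0.5.
Tenant Z: take in full, 8 m² for value 43 → 36 left.
All 10 m² of Tenant H fit (value 52) → 26 remain.
All 5 m² of Tenant L fit (value 14) → 21 remain.
Only 21 m² remain; take 21/24 of Tenant D for value 32×21/24 = 28.
Total value = 137.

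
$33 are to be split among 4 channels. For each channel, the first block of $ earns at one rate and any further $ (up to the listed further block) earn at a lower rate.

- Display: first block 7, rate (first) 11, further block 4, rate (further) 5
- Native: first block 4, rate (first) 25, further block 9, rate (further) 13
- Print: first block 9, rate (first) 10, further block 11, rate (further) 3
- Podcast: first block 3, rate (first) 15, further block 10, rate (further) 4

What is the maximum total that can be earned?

Order all 8 blocks by rate: Native/tier1 25 > Podcast/tier1 15 > Native/tier2 13 > Display/tier1 11 > Print/tier1 10 > Display/tier2 5 > Podcast/tier2 4 > Print/tier2 3.
Fill Native tier1 block (4 at 25) → 29 left.
Podcast/tier1 (15): +3 → 26 left.
Native tier2 at 13: fill all 9 → 17 left.
Display/tier1 (11): +7 → 10 left.
Print tier1 at 10: fill all 9 → 1 left.
Display tier2 at 5: only 1 left, fill 1.
Total = 25×4 + 15×3 + 13×9 + 11×7 + 10×9 + 5×1 = 434.

434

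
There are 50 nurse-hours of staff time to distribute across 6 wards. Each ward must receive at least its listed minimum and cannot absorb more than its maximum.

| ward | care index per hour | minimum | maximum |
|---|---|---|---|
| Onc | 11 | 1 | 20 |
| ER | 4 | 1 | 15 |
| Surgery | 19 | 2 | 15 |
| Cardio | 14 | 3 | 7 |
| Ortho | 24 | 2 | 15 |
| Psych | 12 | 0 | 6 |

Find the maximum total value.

885

Meeting every minimum uses 1+1+2+3+2+0 = 9 nurse-hours, leaving 41.
Rank by care index per hour: Ortho 24 > Surgery 19 > Cardio 14 > Psych 12 > Onc 11 > ER 4.
Ortho: +13 to 15 (cap) → 28 left.
Give Surgery 13 more to hit its cap of 15 → 15 left.
Give Cardio 4 more to hit its cap of 7 → 11 left.
Give Psych 6 more to hit its cap of 6 → 5 left.
Only 5 left; Onc takes them to reach 6.
Total = 11×6 + 4×1 + 19×15 + 14×7 + 24×15 + 12×6 = 885.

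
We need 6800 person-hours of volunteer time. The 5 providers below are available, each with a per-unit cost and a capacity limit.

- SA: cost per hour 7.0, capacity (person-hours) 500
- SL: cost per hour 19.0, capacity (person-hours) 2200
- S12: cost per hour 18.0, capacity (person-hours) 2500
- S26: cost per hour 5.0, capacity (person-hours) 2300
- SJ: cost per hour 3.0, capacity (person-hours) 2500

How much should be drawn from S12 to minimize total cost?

Fill from the cheapest provider first.
SJ at 3.0: take all 2500 person-hours — 4300 still needed.
S26 at 5.0: take all 2300 person-hours — 2000 still needed.
SA at 7.0: take all 500 person-hours — 1500 still needed.
S12 at 18.0: take 1500 of its 2500 — requirement met.
SL: unused.

1500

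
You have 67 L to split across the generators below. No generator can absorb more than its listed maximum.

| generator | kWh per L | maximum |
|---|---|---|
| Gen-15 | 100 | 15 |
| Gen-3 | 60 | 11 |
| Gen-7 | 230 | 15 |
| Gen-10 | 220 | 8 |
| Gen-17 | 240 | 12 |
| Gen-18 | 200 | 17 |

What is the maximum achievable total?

Rank by kWh per L: Gen-17 240 > Gen-7 230 > Gen-10 220 > Gen-18 200 > Gen-15 100 > Gen-3 60.
Gen-17: +12 to 12 (cap) — 55 left.
Give Gen-7 15 to hit its cap of 15 — 40 left.
Gen-10: +8 to 8 (cap) — 32 left.
Gen-18 takes 17 to reach its cap of 17 — 15 left.
Gen-15: +15 to 15 (cap) — 0 left.
Total = 100×15 + 230×15 + 220×8 + 240×12 + 200×17 = 12990.

12990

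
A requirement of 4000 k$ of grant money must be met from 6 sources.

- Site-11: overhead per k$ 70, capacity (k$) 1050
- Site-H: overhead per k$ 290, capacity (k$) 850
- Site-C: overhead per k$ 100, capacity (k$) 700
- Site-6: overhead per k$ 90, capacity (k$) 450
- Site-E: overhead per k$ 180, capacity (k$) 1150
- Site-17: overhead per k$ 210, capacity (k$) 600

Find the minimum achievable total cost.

Fill from the cheapest source first.
Site-11 at 70: take all 1050 k$ → 2950 still needed.
Site-6 at 90: take all 450 k$ → 2500 still needed.
Site-C (100): use full 700 → 1800 k$ to go.
Site-E at 180: take all 1150 k$ → 650 still needed.
Site-17 (210): use full 600 → 50 k$ to go.
Site-H at 290: take 50 of its 850 → requirement met.
Cost = 1050×70 + 450×90 + 700×100 + 1150×180 + 600×210 + 50×290 = 531500.

531500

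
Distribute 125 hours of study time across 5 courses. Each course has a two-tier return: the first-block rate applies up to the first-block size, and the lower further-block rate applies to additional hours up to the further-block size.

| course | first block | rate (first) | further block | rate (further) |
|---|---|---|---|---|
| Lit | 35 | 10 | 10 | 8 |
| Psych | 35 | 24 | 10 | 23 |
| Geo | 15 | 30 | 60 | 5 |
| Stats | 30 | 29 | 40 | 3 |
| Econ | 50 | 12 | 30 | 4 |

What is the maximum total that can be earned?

2810

Rank every tier by rate: Geo/T1 30 > Stats/T1 29 > Psych/T1 24 > Psych/T2 23 > Econ/T1 12 > Lit/T1 10 > Lit/T2 8 > Geo/T2 5 > Econ/T2 4 > Stats/T2 3.
Geo T1 at 30: fill all 15 ; 110 left.
Stats T1 at 29: fill all 30 ; 80 left.
Fill Psych T1 block (35 at 24) ; 45 left.
Fill Psych T2 block (10 at 23) ; 35 left.
Econ/T1: +35 of 50 at 12; pool empty.
Total = 30×15 + 29×30 + 24×35 + 23×10 + 12×35 = 2810.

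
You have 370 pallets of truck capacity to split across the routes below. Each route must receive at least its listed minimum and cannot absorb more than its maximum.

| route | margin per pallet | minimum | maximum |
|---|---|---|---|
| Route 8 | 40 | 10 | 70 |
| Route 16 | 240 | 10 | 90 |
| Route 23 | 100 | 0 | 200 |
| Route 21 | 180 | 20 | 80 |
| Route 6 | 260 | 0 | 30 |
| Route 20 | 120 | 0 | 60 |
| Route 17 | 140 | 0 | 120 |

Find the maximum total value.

Meeting every minimum uses 10+10+0+20+0+0+0 = 40 pallets, leaving 330.
Highest margin per pallet first: Route 6 260 > Route 16 240 > Route 21 180 > Route 17 140 > Route 20 120 > Route 23 100 > Route 8 40.
Route 6 takes 30 more to reach its cap of 30 — 300 left.
Route 16 takes 80 more to reach its cap of 90 — 220 left.
Route 21: +60 to 80 (cap) — 160 left.
Route 17: +120 to 120 (cap) — 40 left.
Only 40 left; Route 20 takes them to reach 40.
Total = 40×10 + 240×90 + 180×80 + 260×30 + 120×40 + 140×120 = 65800.

65800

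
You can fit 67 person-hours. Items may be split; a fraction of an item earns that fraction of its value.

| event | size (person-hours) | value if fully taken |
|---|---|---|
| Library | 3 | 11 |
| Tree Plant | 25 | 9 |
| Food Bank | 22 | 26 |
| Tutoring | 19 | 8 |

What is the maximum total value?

Rank by value-to-size ratio: Library 11/3≈3.67, Food Bank 26/22≈1.18, Tutoring 8/19≈0.421, Tree Plant 9/25≈0.36.
All 3 person-hours of Library fit (value 11) → 64 remain.
All 22 person-hours of Food Bank fit (value 26) → 42 remain.
Take all of Tutoring (19 person-hours, value 8) → 23 person-hours left.
Only 23 person-hours remain; take 23/25 of Tree Plant for value 9×23/25 = 8.28.
Total value = 53.28.

53.28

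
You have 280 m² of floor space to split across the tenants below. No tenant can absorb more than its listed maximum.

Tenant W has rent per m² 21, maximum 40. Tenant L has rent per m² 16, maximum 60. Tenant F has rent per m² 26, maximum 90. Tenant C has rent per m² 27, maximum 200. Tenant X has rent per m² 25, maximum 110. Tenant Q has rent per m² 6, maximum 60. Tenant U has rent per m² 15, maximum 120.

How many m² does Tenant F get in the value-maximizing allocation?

Rank by rent per m²: Tenant C 27 > Tenant F 26 > Tenant X 25 > Tenant W 21 > Tenant L 16 > Tenant U 15 > Tenant Q 6.
Give Tenant C 200 to hit its cap of 200 — 80 left.
Tenant F: +80 (room for 90) → 80. Pool exhausted.

80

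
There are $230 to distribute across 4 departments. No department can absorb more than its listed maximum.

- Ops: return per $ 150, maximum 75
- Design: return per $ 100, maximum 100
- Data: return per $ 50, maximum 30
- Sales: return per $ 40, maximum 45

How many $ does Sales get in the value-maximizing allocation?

25

Highest return per $ first: Ops 150 > Design 100 > Data 50 > Sales 40.
Ops: +75 to 75 (cap) — 155 left.
Design: +100 to 100 (cap) — 55 left.
Data takes 30 to reach its cap of 30 — 25 left.
Only 25 left; Sales takes them to reach 25.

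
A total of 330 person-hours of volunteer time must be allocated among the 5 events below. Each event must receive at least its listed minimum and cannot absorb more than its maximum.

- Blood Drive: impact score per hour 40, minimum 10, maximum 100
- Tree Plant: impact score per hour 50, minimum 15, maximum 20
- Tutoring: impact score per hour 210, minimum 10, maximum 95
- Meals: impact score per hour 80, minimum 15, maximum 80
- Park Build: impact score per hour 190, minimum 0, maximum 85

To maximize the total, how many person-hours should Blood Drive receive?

Meeting every minimum uses 10+15+10+15+0 = 50 person-hours, leaving 280.
Rank by impact score per hour: Tutoring 210 > Park Build 190 > Meals 80 > Tree Plant 50 > Blood Drive 40.
Give Tutoring 85 more to hit its cap of 95 ; 195 left.
Park Build takes 85 more to reach its cap of 85 ; 110 left.
Meals takes 65 more to reach its cap of 80 ; 45 left.
Tree Plant takes 5 more to reach its cap of 20 ; 40 left.
Blood Drive: +40 (room for 90) → 50. Pool exhausted.

50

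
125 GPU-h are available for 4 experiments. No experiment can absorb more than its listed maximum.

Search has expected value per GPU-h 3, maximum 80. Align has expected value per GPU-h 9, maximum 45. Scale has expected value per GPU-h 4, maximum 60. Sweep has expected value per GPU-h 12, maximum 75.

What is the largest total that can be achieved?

1325

Highest expected value per GPU-h first: Sweep 12 > Align 9 > Scale 4 > Search 3.
Sweep takes 75 to reach its cap of 75 — 50 left.
Give Align 45 to hit its cap of 45 — 5 left.
Scale has room for 60 but only 5 remain, so it gets 5.
Total = 9×45 + 4×5 + 12×75 = 1325.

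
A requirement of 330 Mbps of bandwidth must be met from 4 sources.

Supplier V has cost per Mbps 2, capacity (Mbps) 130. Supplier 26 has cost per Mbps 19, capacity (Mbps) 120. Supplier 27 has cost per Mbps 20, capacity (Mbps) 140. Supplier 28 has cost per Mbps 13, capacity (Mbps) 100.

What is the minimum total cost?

3460

Fill from the cheapest source first.
Take 130 from Supplier V at 2 ; need 200 more.
Supplier 28 at 13: take all 100 Mbps ; 100 still needed.
Supplier 26 at 19: take 100 of its 120 ; requirement met.
Supplier 27: unused.
Cost = 130×2 + 100×13 + 100×19 = 3460.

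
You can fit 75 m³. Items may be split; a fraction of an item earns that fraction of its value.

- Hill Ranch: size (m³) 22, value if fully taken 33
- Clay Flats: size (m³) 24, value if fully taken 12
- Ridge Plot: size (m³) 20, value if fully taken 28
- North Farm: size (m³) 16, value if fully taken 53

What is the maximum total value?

122.5

Rank by value-to-size ratio: North Farm 53/16≈3.31, Hill Ranch 33/22≈1.5, Ridge Plot 28/20≈1.4, Clay Flats 12/24≈0.5.
All 16 m³ of North Farm fit (value 53) — 59 remain.
Take all of Hill Ranch (22 m³, value 33) — 37 m³ left.
All 20 m³ of Ridge Plot fit (value 28) — 17 remain.
17 m³ left: a 17/24 share of Clay Flats gives 12×17/24 = 8.5.
Total value = 122.5.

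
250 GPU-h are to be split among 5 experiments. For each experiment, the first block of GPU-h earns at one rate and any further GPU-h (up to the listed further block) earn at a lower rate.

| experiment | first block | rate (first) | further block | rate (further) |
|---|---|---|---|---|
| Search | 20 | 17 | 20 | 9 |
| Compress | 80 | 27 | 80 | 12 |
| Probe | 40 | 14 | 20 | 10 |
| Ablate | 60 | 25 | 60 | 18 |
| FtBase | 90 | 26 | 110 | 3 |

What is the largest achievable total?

Order all 10 blocks by rate: Compress/T1 27 > FtBase/T1 26 > Ablate/T1 25 > Ablate/T2 18 > Search/T1 17 > Probe/T1 14 > Compress/T2 12 > Probe/T2 10 > Search/T2 9 > FtBase/T2 3.
Compress T1 at 27: fill all 80 — 170 left.
FtBase T1 at 26: fill all 90 — 80 left.
Fill Ablate T1 block (60 at 25) — 20 left.
Ablate T2 at 18: only 20 left, fill 20.
Total = 27×80 + 26×90 + 25×60 + 18×20 = 6360.

6360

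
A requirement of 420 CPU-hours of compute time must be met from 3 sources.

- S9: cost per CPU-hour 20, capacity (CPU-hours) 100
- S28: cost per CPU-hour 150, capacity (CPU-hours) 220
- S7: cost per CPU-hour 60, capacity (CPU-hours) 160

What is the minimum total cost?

35600

Use sources in increasing cost order.
S9 (20): use full 100 — 320 CPU-hours to go.
S7 (60): use full 160 — 160 CPU-hours to go.
S28 at 150: take 160 of its 220 — requirement met.
Cost = 100×20 + 160×60 + 160×150 = 35600.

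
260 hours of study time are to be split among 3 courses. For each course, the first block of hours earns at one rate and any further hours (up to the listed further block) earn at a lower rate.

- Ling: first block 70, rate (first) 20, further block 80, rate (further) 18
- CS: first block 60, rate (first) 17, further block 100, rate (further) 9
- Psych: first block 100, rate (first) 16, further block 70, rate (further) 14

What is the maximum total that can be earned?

Treat each block as its own option and order by rate: Ling/T1 20 > Ling/T2 18 > CS/T1 17 > Psych/T1 16 > Psych/T2 14 > CS/T2 9.
Fill Ling T1 block (70 at 20) ; 190 left.
Fill Ling T2 block (80 at 18) ; 110 left.
Fill CS T1 block (60 at 17) ; 50 left.
50 remain; put them into Psych T1 at 16.
Total = 20×70 + 18×80 + 17×60 + 16×50 = 4660.

4660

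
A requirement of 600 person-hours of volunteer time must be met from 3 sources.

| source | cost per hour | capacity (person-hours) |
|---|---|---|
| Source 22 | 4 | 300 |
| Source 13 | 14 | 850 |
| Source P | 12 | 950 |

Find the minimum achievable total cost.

4800

Cheapest first:
Source 22 at 4: take all 300 person-hours ; 300 still needed.
Source P at 12: take 300 of its 950 ; requirement met.
Source 13: unused.
Cost = 300×4 + 300×12 = 4800.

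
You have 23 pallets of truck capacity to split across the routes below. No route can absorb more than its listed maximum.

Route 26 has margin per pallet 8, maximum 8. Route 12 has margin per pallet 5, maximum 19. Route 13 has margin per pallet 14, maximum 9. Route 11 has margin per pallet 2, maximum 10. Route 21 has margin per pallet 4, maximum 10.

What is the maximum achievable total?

Rank by margin per pallet: Route 13 14 > Route 26 8 > Route 12 5 > Route 21 4 > Route 11 2.
Route 13 takes 9 to reach its cap of 9 ; 14 left.
Route 26 takes 8 to reach its cap of 8 ; 6 left.
Route 12 has room for 19 but only 6 remain, so it gets 6.
Total = 8×8 + 5×6 + 14×9 = 220.

220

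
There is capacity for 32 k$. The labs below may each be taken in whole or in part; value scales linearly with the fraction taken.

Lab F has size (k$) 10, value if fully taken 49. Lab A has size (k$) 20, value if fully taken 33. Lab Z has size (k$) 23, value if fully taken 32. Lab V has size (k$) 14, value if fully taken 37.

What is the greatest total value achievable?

Rank by value-to-size ratio: Lab F 49/10≈4.9, Lab V 37/14≈2.64, Lab A 33/20≈1.65, Lab Z 32/23≈1.39.
Take all of Lab F (10 k$, value 49) → 22 k$ left.
All 14 k$ of Lab V fit (value 37) → 8 remain.
Only 8 k$ remain; take 8/20 of Lab A for value 33×8/20 = 13.2.
Total value = 99.2.

99.2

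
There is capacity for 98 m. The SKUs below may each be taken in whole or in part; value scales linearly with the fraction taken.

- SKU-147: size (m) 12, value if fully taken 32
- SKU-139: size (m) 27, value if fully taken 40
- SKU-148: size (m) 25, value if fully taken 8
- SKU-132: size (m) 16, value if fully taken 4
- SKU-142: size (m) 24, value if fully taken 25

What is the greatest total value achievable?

107.5

Rank by value-to-size ratio: SKU-147 32/12≈2.67, SKU-139 40/27≈1.48, SKU-142 25/24≈1.04, SKU-148 8/25≈0.32, SKU-132 4/16≈0.25.
SKU-147: take in full, 12 m for value 32 — 86 left.
Take all of SKU-139 (27 m, value 40) — 59 m left.
SKU-142: take in full, 24 m for value 25 — 35 left.
Take all of SKU-148 (25 m, value 8) — 10 m left.
10 m left: a 10/16 share of SKU-132 gives 4×10/16 = 2.5.
Total value = 107.5.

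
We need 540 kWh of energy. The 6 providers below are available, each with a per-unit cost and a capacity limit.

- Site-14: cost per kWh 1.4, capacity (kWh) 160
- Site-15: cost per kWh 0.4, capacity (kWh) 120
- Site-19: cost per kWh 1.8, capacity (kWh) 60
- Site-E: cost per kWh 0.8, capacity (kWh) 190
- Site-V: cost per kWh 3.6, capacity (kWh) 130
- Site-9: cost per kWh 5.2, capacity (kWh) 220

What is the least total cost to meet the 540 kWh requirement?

Cheapest first:
Site-15 at 0.4: take all 120 kWh → 420 still needed.
Site-E (0.8): use full 190 → 230 kWh to go.
Take 160 from Site-14 at 1.4 → need 70 more.
Take 60 from Site-19 at 1.8 → need 10 more.
Site-V at 3.6: take 10 of its 130 → requirement met.
Site-9: unused.
Cost = 120×0.4 + 190×0.8 + 160×1.4 + 60×1.8 + 10×3.6 = 568.

568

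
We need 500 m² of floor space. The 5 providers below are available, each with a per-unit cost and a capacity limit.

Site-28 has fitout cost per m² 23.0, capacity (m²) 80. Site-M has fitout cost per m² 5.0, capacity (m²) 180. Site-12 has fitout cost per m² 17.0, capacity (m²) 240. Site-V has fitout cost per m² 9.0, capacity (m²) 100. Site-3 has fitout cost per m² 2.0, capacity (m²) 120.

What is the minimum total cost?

Use providers in increasing cost order.
Site-3 at 2.0: take all 120 m² → 380 still needed.
Site-M (5.0): use full 180 → 200 m² to go.
Site-V (9.0): use full 100 → 100 m² to go.
Site-12 at 17.0: take 100 of its 240 → requirement met.
Site-28: unused.
Cost = 120×2.0 + 180×5.0 + 100×9.0 + 100×17.0 = 3740.

3740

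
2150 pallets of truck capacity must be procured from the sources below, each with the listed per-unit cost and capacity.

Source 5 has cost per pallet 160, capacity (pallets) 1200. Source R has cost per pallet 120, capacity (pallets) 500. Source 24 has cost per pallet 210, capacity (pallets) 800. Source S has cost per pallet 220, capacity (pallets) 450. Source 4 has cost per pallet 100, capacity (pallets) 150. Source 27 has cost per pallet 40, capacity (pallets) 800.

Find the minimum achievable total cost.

219000

Fill from the cheapest source first.
Source 27 at 40: take all 800 pallets ; 1350 still needed.
Take 150 from Source 4 at 100 ; need 1200 more.
Source R at 120: take all 500 pallets ; 700 still needed.
Source 5 at 160: take 700 of its 1200 ; requirement met.
Source 24, Source S: unused.
Cost = 800×40 + 150×100 + 500×120 + 700×160 = 219000.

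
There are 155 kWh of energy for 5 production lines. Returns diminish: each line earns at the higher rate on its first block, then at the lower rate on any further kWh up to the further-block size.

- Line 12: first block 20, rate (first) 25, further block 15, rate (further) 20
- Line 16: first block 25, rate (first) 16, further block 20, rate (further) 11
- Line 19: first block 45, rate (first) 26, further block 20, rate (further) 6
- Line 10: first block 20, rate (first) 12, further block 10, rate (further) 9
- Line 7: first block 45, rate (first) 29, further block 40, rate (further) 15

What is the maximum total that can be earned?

Treat each block as its own option and order by rate: Line 7/first 29 > Line 19/first 26 > Line 12/first 25 > Line 12/second 20 > Line 16/first 16 > Line 7/second 15 > Line 10/first 12 > Line 16/second 11 > Line 10/second 9 > Line 19/second 6.
Fill Line 7 first block (45 at 29) ; 110 left.
Line 19 first at 26: fill all 45 ; 65 left.
Line 12/first (25): +20 ; 45 left.
Line 12/second (20): +15 ; 30 left.
Line 16/first (16): +25 ; 5 left.
Line 7/second: +5 of 40 at 15; pool empty.
Total = 29×45 + 26×45 + 25×20 + 20×15 + 16×25 + 15×5 = 3750.

3750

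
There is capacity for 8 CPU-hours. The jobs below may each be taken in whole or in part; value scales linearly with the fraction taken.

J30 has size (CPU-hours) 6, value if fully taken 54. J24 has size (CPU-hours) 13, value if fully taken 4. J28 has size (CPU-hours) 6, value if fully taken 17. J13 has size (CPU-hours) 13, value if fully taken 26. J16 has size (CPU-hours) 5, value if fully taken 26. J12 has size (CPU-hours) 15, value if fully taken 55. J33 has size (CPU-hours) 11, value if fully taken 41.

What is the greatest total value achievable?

Rank by value-to-size ratio: J30 54/6≈9, J16 26/5≈5.2, J33 41/11≈3.73, J12 55/15≈3.67, J28 17/6≈2.83, J13 26/13≈2, J24 4/13≈0.308.
J30: take in full, 6 CPU-hours for value 54 → 2 left.
Fill the last 2 CPU-hours with part of J16: 2/5 of it earns 10.4.
Total value = 64.4.

64.4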